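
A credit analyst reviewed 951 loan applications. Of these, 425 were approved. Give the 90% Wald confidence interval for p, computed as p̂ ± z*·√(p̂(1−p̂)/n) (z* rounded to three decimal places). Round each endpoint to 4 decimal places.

Sample proportion p̂ = 425/951 = 0.44690.
SE = √(p̂(1−p̂)/n) = √(0.247180/951) = 0.016122.
z* = 1.645 at the 90% level.
Margin of error: 1.645 × 0.016122 = 0.02652.
So the interval runs from 0.4204 to 0.4734.

(0.4204, 0.4734)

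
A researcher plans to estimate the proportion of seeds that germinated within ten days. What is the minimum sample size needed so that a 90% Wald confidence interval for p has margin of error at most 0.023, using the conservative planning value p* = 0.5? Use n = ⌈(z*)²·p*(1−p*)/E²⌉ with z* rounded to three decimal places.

n = 1279

The 90% critical value is z* = 1.645.
p*(1−p*) = 0.2500.
(z*)²·p*(1−p*)/E² = 2.706025·0.2500/0.000529 = 1278.840.
Rounding up, n = 1279.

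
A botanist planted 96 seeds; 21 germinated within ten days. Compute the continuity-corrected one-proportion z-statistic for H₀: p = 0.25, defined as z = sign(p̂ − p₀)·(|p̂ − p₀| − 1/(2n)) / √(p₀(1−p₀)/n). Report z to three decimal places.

z = -0.589

The sample proportion is 21/96 = 0.21875. p̂ − p₀ = -0.031250.
1/(2n) = 0.005208.
Corrected numerator: |-0.031250| − 0.005208 = 0.026042.
Null standard error: √(0.25·0.75/96) = √0.001953125 = 0.044194.
z = −0.026042/0.044194 = -0.589.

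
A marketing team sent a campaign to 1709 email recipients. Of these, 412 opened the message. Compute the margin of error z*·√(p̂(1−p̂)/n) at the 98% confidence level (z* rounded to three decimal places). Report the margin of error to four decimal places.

ME = 0.0241

The sample proportion is 412/1709 = 0.24108.
SE = √(p̂(1−p̂)/n) = √(0.182959/1709) = 0.010347.
The 98% critical value is z* = 2.326.
Margin of error = z*·SE = 2.326 × 0.010347 = 0.0241.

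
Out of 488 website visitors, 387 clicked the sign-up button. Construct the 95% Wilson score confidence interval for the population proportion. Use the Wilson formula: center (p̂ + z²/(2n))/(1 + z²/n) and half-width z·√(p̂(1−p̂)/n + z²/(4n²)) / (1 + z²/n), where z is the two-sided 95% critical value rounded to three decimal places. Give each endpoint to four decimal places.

(0.7549, 0.8266)

Here p̂ = 387/488 = 0.79303 and z = 1.960 (z² = 3.841600).
1 + z²/n = 1.007872.
Center = (0.79303 + 0.003936)/1.007872 = 0.79074.
Radicand: p̂(1−p̂)/n + z²/(4n²) = 0.000336336 + 0.000004033 = 0.000340369.
Half-width = z·√(radicand)/denom = 1.960·0.018449/1.007872 = 0.03588.
So the interval runs from 0.7549 to 0.8266.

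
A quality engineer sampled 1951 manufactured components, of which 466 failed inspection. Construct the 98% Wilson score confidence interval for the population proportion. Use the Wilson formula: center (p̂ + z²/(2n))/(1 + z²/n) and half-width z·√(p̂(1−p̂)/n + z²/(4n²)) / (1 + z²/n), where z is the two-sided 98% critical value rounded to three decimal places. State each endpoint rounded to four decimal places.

Here p̂ = 466/1951 = 0.23885 and z = 2.326 (z² = 5.410276).
Denominator 1 + z²/n = 1 + 5.410276/1951 = 1.002773.
Center = (0.23885 + 0.001387)/1.002773 = 0.23957.
Radicand: p̂(1−p̂)/n + z²/(4n²) = 0.000093184 + 0.000000355 = 0.000093539.
Half-width = 2.326·√0.000093539/1.002773 = 0.02243.
Interval: 0.23957 ± 0.02243 → (0.2171, 0.2620).

(0.2171, 0.2620)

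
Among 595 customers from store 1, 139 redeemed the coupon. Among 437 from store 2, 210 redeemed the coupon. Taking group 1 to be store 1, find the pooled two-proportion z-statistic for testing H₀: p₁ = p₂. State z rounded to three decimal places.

z = -8.285

p̂₁ = 139/595 = 0.23361, p̂₂ = 210/437 = 0.48055.
Pooling: p̂ = 349/1032 = 0.33818.
SE = √[p̂(1−p̂)(1/n₁+1/n₂)] = √[0.33818·0.66182·(1/595+1/437)] ≈ 0.029805.
z = (p̂₁ − p̂₂)/SE = (0.23361 − 0.48055)/0.029805 = -0.24694/0.029805 = -8.285.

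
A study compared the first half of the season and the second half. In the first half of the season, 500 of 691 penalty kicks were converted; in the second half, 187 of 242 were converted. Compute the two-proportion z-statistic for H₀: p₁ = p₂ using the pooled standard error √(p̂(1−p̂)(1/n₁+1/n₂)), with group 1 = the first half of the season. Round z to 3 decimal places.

p̂₁ = 500/691 = 0.72359, p̂₂ = 187/242 = 0.77273.
Pooling: p̂ = 687/933 = 0.73633.
Pooled SE = √[0.1941460·0.00557941] ≈ 0.032912.
z = (p̂₁ − p̂₂)/SE = (0.72359 − 0.77273)/0.032912 = -0.04914/0.032912 = -1.493.

z = -1.493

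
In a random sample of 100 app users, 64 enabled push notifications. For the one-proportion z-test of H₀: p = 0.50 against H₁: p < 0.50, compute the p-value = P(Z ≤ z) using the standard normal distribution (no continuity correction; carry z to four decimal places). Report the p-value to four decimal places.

p-value = 0.9974

With x = 64 successes in n = 100, p̂ = 0.64000.
SE₀ = √(0.50·0.50/100) = 0.050000.
Test statistic (full precision, shown to 4 dp): z = (64/100 − 0.50)/SE₀ ≈ 2.8000.
p-value = P(Z ≤ z) with z = 2.8000 → 0.9974.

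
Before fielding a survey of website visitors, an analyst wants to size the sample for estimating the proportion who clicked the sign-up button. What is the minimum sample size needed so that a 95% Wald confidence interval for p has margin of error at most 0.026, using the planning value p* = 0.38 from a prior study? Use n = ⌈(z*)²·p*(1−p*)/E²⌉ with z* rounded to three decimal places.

z* = 1.960 at the 95% level.
p*(1−p*) = 0.38·0.62 = 0.2356.
Required n before rounding: 3.841600 × 0.2356 / 0.026² = 1338.877.
⌈1338.877⌉ = 1339.

n = 1339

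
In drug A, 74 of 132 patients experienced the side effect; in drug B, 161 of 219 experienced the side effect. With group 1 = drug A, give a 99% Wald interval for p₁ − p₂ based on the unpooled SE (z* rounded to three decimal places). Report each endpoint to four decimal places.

(-0.3098, -0.0393)

p̂₁ = 0.56061, p̂₂ = 0.73516, so the observed difference is -0.17455.
Unpooled SE = √(p̂₁(1−p̂₁)/n₁ + p̂₂(1−p̂₂)/n₂) = √(0.001866113 + 0.000889040) = 0.052490.
z* = 2.576 at the 99% level. Margin of error = 0.13521.
Interval: -0.17455 ± 0.13521 → (-0.3098, -0.0393).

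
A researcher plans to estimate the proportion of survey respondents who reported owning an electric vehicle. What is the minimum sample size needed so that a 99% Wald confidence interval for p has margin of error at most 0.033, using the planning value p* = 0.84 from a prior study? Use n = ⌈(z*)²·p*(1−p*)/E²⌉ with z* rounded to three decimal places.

n = 819

The 99% critical value is z* = 2.576.
p*(1−p*) = 0.84·0.16 = 0.1344.
(z*)²·p*(1−p*)/E² = 6.635776·0.1344/0.001089 = 818.961.
Rounding up, n = 819.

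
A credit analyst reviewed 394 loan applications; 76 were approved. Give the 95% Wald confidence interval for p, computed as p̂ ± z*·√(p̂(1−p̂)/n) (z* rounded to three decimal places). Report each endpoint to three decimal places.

(0.154, 0.232)

The sample proportion is 76/394 = 0.19289.
Standard error of p̂: √(0.155686/394) = √0.000395141 = 0.019878.
For 95% confidence, z* = 1.960.
Margin = 1.960·0.019878 = 0.03896.
Interval: 0.19289 ± 0.03896 → (0.154, 0.232).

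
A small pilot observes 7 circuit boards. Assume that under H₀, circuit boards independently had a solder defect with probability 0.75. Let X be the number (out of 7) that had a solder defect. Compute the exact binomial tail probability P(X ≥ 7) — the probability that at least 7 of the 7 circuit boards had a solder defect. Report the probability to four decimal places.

X ~ Binomial(n=7, p=0.75).
P(X ≥ 7) = C(7,7)·0.75^7·0.25^0.
= 0.133484 = 0.1335.

P = 0.1335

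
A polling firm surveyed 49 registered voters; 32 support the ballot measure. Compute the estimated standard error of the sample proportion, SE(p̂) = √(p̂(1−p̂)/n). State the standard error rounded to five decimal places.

The sample proportion is 32/49 = 0.65306.
p̂(1−p̂) = 0.226573.
SE = √(0.226573/49) = √0.004623939 = 0.06800.

SE = 0.06800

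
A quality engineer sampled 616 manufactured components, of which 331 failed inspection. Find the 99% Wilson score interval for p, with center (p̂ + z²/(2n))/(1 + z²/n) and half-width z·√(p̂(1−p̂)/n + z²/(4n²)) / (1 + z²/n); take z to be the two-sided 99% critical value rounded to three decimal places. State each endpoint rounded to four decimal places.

p̂ = 331/616 = 0.53734; z = 2.576, so z² = 6.635776.
1 + z²/n = 1.010772.
Center = (0.53734 + 0.005386)/1.010772 = 0.53694.
Radicand: p̂(1−p̂)/n + z²/(4n²) = 0.000403581 + 0.000004372 = 0.000407953.
Half-width = 2.576·√0.000407953/1.010772 = 0.05148.
Interval: 0.53694 ± 0.05148 → (0.4855, 0.5884).

(0.4855, 0.5884)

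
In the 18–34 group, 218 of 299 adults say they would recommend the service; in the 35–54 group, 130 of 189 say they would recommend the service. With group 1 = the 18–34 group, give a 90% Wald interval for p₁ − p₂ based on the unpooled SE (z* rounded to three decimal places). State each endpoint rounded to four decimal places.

p̂₁ = 218/299 = 0.72910, p̂₂ = 130/189 = 0.68783; p̂₁ − p̂₂ = 0.04127.
SE = √(0.000660584 + 0.001136083) = √0.001796667 = 0.042387.
The 90% critical value is z* = 1.645. Margin of error = 0.06973.
Interval: 0.04127 ± 0.06973 → (-0.0285, 0.1110).

(-0.0285, 0.1110)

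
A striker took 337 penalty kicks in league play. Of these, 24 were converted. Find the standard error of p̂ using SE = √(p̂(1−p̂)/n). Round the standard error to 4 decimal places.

The sample proportion is 24/337 = 0.07122.
p̂(1−p̂) = 0.07122·0.92878 = 0.066148.
Dividing by n and taking the root: √0.000196285 = 0.0140.

SE = 0.0140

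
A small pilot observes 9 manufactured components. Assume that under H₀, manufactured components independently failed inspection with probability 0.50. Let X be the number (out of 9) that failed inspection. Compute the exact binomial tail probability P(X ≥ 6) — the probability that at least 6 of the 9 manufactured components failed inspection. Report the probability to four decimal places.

P = 0.2539

X ~ Binomial(n=9, p=0.50).
P(X ≥ 6) = C(9,6)·0.50^6·0.50^3 + C(9,7)·0.50^7·0.50^2 + C(9,8)·0.50^8·0.50^1 + C(9,9)·0.50^9·0.50^0.
= 0.164062 + 0.070312 + 0.017578 + 0.001953 = 0.2539.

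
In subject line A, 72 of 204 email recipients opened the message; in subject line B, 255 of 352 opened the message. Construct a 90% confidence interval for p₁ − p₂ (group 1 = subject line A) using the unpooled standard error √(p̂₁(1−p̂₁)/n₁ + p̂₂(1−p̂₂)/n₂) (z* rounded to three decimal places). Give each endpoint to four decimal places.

(-0.4390, -0.3039)

p̂₁ = 72/204 = 0.35294, p̂₂ = 255/352 = 0.72443; p̂₁ − p̂₂ = -0.37149.
Unpooled SE = √(p̂₁(1−p̂₁)/n₁ + p̂₂(1−p̂₂)/n₂) = √(0.001119479 + 0.000567132) = 0.041068.
The 90% critical value is z* = 1.645. Margin = 1.645·0.041068 = 0.06756.
CI: -0.37149 ± 0.06756 = (-0.4390, -0.3039).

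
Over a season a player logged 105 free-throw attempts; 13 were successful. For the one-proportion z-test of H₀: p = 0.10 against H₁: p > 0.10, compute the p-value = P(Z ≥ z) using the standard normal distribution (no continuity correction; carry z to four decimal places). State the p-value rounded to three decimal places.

The sample proportion is 13/105 = 0.12381.
Null standard error: √(0.10·0.90/105) = √0.000857143 = 0.029277.
Test statistic (full precision, shown to 4 dp): z = (13/105 − 0.10)/SE₀ ≈ 0.8133.
From the standard normal, P(Z ≥ z) = 0.208.

p-value = 0.208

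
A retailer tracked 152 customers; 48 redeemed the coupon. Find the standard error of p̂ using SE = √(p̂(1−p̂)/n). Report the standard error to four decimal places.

SE = 0.0377

p̂ = 48/152 = 0.31579.
p̂(1−p̂) = 0.31579·0.68421 = 0.216067.
SE = √(0.216067/152) = 0.0377.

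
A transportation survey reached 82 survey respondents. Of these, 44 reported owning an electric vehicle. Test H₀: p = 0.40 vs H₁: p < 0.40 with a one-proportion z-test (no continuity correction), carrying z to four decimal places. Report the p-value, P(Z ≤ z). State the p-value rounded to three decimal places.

p-value = 0.994

p̂ = 44/82 = 0.53659.
SE₀ = √(0.40·0.60/82) = 0.054100.
z = (p̂ − p₀)/SE = (44/82 − 0.40)/0.054100 ≈ 2.5247.
From the standard normal, P(Z ≤ z) = 0.994.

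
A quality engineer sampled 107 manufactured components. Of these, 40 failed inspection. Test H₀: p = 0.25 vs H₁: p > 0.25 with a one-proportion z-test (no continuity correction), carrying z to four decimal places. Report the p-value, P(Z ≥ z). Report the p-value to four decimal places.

p-value = 0.0015

Sample proportion p̂ = 40/107 = 0.37383.
Under H₀, SE = √(p₀(1−p₀)/n) = √(0.25·0.75/107) = √0.001752336 = 0.041861.
Test statistic (full precision, shown to 4 dp): z = (40/107 − 0.25)/SE₀ ≈ 2.9582.
p-value = P(Z ≥ z) with z = 2.9582 → 0.0015.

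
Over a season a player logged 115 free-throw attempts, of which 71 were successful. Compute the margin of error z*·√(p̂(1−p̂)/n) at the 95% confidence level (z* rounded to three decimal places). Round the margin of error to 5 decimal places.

ME = 0.08883

Sample proportion p̂ = 71/115 = 0.61739.
Standard error of p̂: √(0.236219/115) = √0.002054081 = 0.045322.
The 95% critical value is z* = 1.960.
ME = 1.960·0.045322 = 0.08883.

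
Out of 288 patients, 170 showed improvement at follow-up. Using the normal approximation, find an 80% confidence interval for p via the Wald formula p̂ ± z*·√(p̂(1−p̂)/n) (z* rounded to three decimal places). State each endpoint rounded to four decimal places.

(0.5531, 0.6274)

The sample proportion is 170/288 = 0.59028.
SE = √(p̂(1−p̂)/n) = √(0.241850/288) = 0.028979.
z* = 1.282 at the 80% level.
Margin of error: 1.282 × 0.028979 = 0.03715.
Interval: 0.59028 ± 0.03715 → (0.5531, 0.6274).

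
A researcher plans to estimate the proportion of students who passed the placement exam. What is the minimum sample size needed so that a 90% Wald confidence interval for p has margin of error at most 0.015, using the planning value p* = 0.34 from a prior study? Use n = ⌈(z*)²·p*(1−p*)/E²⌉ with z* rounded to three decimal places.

The 90% critical value is z* = 1.645.
p*(1−p*) = 0.2244.
Required n before rounding: 2.706025 × 0.2244 / 0.015² = 2698.809.
⌈2698.809⌉ = 2699.

n = 2699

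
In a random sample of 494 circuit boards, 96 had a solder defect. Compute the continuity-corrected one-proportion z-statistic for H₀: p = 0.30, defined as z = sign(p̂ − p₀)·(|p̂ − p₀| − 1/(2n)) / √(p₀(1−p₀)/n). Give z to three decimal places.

z = -5.076

Sample proportion p̂ = 96/494 = 0.19433. p̂ − p₀ = -0.105668.
1/(2n) = 0.001012.
Corrected numerator: |-0.105668| − 0.001012 = 0.104656.
Null standard error: √(0.30·0.70/494) = √0.000425101 = 0.020618.
z = (−)0.104656/0.020618 = -5.076.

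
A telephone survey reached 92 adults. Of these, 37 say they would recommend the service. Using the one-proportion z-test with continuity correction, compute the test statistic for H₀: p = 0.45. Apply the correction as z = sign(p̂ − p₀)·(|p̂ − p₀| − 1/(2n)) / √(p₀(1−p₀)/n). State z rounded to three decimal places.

z = -0.817

p̂ = 37/92 = 0.40217. p̂ − p₀ = -0.047826.
1/(2n) = 0.005435.
Corrected numerator: |-0.047826| − 0.005435 = 0.042391.
SE₀ = √(0.45·0.55/92) = 0.051867.
z = −0.042391/0.051867 = -0.817.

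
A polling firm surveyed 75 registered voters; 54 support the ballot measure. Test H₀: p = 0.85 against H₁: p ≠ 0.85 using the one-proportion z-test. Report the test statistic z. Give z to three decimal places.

z = -3.153

Sample proportion p̂ = 54/75 = 0.72000.
SE₀ = √(0.85·0.15/75) = 0.041231.
Test statistic: z = -0.13000/0.041231 = -3.153.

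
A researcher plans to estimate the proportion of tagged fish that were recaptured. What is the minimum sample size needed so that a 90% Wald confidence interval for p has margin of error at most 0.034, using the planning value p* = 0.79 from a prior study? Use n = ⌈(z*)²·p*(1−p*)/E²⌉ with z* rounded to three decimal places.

z* = 1.645 at the 90% level.
p*(1−p*) = 0.1659.
(z*)²·p*(1−p*)/E² = 2.706025·0.1659/0.001156 = 388.347.
Rounding up, n = 389.

n = 389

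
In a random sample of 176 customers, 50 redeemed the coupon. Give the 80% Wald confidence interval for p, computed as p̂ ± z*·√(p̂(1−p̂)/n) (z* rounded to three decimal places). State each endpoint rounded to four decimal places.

Sample proportion p̂ = 50/176 = 0.28409.
Standard error of p̂: √(0.203383/176) = √0.001155587 = 0.033994.
The 80% critical value is z* = 1.282.
Margin = 1.282·0.033994 = 0.04358.
CI: 0.28409 ± 0.04358 = (0.2405, 0.3277).

(0.2405, 0.3277)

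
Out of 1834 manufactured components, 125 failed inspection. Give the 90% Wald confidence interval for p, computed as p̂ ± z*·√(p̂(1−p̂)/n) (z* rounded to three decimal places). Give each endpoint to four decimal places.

(0.0585, 0.0778)

The sample proportion is 125/1834 = 0.06816.
SE(p̂) = √(0.06816·0.93184/1834) = 0.005885.
The 90% critical value is z* = 1.645.
Margin = 1.645·0.005885 = 0.00968.
So the interval runs from 0.0585 to 0.0778.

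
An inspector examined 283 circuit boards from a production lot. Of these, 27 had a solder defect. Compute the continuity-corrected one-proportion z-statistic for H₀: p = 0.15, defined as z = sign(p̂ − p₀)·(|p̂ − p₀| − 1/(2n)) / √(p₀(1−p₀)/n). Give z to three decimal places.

z = -2.489

Sample proportion p̂ = 27/283 = 0.09541. p̂ − p₀ = -0.054594.
Continuity correction 1/(2n) = 1/566 = 0.001767.
Corrected numerator: |-0.054594| − 0.001767 = 0.052827.
Under H₀, SE = √(p₀(1−p₀)/n) = √(0.15·0.85/283) = √0.000450530 = 0.021226.
z = −0.052827/0.021226 = -2.489.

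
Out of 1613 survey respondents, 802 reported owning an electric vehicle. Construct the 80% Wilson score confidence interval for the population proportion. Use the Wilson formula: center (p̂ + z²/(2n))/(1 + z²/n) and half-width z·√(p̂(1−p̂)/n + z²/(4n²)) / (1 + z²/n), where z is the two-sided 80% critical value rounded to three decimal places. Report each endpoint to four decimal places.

(0.4813, 0.5132)

Here p̂ = 802/1613 = 0.49721 and z = 1.282 (z² = 1.643524).
1 + z²/n = 1.001019.
Center = (0.49721 + 0.000509)/1.001019 = 0.49721.
Radicand: p̂(1−p̂)/n + z²/(4n²) = 0.000154986 + 0.000000158 = 0.000155144.
Half-width = 1.282·√0.000155144/1.001019 = 0.01595.
So the interval runs from 0.4813 to 0.5132.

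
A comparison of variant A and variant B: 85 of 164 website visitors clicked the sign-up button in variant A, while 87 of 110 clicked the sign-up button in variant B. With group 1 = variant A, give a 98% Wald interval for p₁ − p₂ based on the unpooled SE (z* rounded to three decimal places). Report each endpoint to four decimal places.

(-0.4006, -0.1447)

p̂₁ = 0.51829, p̂₂ = 0.79091, so the observed difference is -0.27262.
Unpooled SE = √(p̂₁(1−p̂₁)/n₁ + p̂₂(1−p̂₂)/n₂) = √(0.001522350 + 0.001503381) = 0.055007.
z* = 2.326 at the 98% level. Margin = 2.326·0.055007 = 0.12795.
CI: -0.27262 ± 0.12795 = (-0.4006, -0.1447).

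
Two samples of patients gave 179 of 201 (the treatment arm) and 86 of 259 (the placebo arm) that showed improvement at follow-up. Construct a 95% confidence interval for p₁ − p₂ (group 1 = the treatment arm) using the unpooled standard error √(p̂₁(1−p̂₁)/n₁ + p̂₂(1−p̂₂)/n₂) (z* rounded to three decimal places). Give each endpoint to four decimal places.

p̂₁ = 179/201 = 0.89055, p̂₂ = 86/259 = 0.33205; p̂₁ − p̂₂ = 0.55850.
SE = √(0.000484939 + 0.000856338) = √0.001341277 = 0.036623.
The 95% critical value is z* = 1.960. Margin = 1.960·0.036623 = 0.07178.
CI: 0.55850 ± 0.07178 = (0.4867, 0.6303).

(0.4867, 0.6303)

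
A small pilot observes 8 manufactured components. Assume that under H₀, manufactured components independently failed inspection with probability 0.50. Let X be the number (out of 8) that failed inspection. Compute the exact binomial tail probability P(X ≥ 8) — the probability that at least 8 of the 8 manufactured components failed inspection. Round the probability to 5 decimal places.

X ~ Binomial(n=8, p=0.50).
P(X ≥ 8) = C(8,8)·0.50^8·0.50^0.
= 0.003906 = 0.00391.

P = 0.00391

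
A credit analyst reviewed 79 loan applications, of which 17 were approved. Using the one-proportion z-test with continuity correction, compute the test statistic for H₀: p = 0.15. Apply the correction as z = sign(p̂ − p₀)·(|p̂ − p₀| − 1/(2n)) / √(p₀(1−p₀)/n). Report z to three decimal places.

The sample proportion is 17/79 = 0.21519. p̂ − p₀ = 0.065190.
Continuity correction 1/(2n) = 1/158 = 0.006329.
Corrected numerator: |0.065190| − 0.006329 = 0.058861.
SE₀ = √(0.15·0.85/79) = 0.040174.
z = (+)0.058861/0.040174 = 1.465.

z = 1.465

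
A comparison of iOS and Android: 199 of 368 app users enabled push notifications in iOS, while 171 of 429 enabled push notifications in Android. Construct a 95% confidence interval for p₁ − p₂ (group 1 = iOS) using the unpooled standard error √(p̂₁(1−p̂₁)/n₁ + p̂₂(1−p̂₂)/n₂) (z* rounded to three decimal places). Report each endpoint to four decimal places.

p̂₁ = 199/368 = 0.54076, p̂₂ = 171/429 = 0.39860; p̂₁ − p̂₂ = 0.14216.
SE = √(0.000674833 + 0.000558784) = √0.001233617 = 0.035123.
The 95% critical value is z* = 1.960. Margin = 1.960·0.035123 = 0.06884.
Interval: 0.14216 ± 0.06884 → (0.0733, 0.2110).

(0.0733, 0.2110)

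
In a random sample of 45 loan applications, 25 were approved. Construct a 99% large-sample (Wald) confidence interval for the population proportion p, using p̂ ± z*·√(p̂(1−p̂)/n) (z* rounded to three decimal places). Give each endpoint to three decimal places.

(0.365, 0.746)

Sample proportion p̂ = 25/45 = 0.55556.
Standard error of p̂: √(0.246914/45) = √0.005486968 = 0.074074.
For 99% confidence, z* = 2.576.
Margin of error: 2.576 × 0.074074 = 0.19081.
CI: 0.55556 ± 0.19081 = (0.365, 0.746).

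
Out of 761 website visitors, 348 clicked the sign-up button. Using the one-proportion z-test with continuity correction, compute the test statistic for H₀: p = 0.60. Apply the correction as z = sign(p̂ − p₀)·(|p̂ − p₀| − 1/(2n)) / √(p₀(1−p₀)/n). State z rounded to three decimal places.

z = -7.999

p̂ = 348/761 = 0.45729. p̂ − p₀ = -0.142707.
Continuity correction 1/(2n) = 1/1522 = 0.000657.
Corrected numerator: |-0.142707| − 0.000657 = 0.142050.
SE₀ = √(0.60·0.40/761) = 0.017759.
z = −0.142050/0.017759 = -7.999.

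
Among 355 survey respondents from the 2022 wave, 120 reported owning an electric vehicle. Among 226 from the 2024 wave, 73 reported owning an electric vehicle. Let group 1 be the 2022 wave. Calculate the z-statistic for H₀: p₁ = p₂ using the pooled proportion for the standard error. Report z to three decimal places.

Sample proportions: p̂₁ = 120/355 = 0.33803 and p̂₂ = 73/226 = 0.32301.
Pooling: p̂ = 193/581 = 0.33219.
Pooled SE = √[0.2218384·0.00724168] ≈ 0.040081.
z = 0.01502/0.040081 = 0.375.

z = 0.375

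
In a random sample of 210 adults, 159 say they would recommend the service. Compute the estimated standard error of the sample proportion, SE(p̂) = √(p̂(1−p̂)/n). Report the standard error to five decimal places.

Sample proportion p̂ = 159/210 = 0.75714.
p̂(1−p̂) = 0.75714·0.24286 = 0.183879.
Dividing by n and taking the root: √0.000875614 = 0.02959.

SE = 0.02959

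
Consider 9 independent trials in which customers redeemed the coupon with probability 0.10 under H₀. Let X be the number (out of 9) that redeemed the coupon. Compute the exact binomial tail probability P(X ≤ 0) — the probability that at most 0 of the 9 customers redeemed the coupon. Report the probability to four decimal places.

X ~ Binomial(n=9, p=0.10).
P(X ≤ 0) = C(9,0)·0.10^0·0.90^9.
= 0.387420 = 0.3874.

P = 0.3874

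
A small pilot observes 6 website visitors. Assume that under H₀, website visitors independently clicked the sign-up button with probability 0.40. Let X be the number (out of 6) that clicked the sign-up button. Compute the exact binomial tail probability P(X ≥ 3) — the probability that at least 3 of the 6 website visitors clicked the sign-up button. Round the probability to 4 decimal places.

X ~ Binomial(n=6, p=0.40).
P(X ≥ 3) = C(6,3)·0.40^3·0.60^3 + C(6,4)·0.40^4·0.60^2 + C(6,5)·0.40^5·0.60^1 + C(6,6)·0.40^6·0.60^0.
= 0.276480 + 0.138240 + 0.036864 + 0.004096 = 0.4557.

P = 0.4557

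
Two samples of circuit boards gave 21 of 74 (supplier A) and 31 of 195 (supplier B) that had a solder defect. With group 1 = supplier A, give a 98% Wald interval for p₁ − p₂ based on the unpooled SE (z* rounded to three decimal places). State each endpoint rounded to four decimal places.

(-0.0115, 0.2611)

p̂₁ = 0.28378, p̂₂ = 0.15897, so the observed difference is 0.12481.
Unpooled SE = √(p̂₁(1−p̂₁)/n₁ + p̂₂(1−p̂₂)/n₂) = √(0.002746629 + 0.000685649) = 0.058586.
The 98% critical value is z* = 2.326. Margin of error = 0.13627.
CI: 0.12481 ± 0.13627 = (-0.0115, 0.2611).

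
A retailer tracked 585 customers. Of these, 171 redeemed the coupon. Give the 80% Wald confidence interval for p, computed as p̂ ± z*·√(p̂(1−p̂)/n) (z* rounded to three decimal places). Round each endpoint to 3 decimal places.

The sample proportion is 171/585 = 0.29231.
SE = √(p̂(1−p̂)/n) = √(0.206864/585) = 0.018805.
z* = 1.282 at the 80% level.
Margin = 1.282·0.018805 = 0.02411.
So the interval runs from 0.268 to 0.316.

(0.268, 0.316)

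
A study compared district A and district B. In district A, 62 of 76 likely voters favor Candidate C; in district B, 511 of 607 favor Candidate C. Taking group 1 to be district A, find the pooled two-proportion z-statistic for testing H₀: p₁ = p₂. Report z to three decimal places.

z = -0.583

p̂₁ = 62/76 = 0.81579, p̂₂ = 511/607 = 0.84185.
Pooled p̂ = (62+511)/(76+607) = 573/683 = 0.83895.
Pooled SE = √[0.1351157·0.01480534] ≈ 0.044726.
z = -0.02606/0.044726 = -0.583.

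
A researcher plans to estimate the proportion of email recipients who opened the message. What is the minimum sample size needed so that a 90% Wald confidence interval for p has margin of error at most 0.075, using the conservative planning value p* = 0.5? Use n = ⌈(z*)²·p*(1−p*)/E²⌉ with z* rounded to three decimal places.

n = 121

The 90% critical value is z* = 1.645.
p*(1−p*) = 0.2500.
Required n before rounding: 2.706025 × 0.2500 / 0.075² = 120.268.
Rounding up, n = 121.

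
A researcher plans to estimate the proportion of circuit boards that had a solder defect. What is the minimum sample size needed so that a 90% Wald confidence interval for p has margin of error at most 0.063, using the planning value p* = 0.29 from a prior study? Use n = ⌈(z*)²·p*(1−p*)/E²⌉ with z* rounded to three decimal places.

n = 141

The 90% critical value is z* = 1.645.
p*(1−p*) = 0.2059.
(z*)²·p*(1−p*)/E² = 2.706025·0.2059/0.003969 = 140.381.
⌈140.381⌉ = 141.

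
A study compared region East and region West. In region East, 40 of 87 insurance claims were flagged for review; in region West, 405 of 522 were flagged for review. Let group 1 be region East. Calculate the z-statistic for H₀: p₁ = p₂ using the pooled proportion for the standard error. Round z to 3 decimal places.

Sample proportions: p̂₁ = 40/87 = 0.45977 and p̂₂ = 405/522 = 0.77586.
Pooling: p̂ = 445/609 = 0.73071.
Pooled SE = √[0.1967747·0.01340996] ≈ 0.051369.
z = -0.31609/0.051369 = -6.153.

z = -6.153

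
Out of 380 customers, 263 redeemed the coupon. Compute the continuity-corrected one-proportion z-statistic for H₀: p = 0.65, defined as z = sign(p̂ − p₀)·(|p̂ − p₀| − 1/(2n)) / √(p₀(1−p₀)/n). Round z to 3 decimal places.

z = 1.667

With x = 263 successes in n = 380, p̂ = 0.69211. p̂ − p₀ = 0.042105.
1/(2n) = 0.001316.
Corrected numerator: |0.042105| − 0.001316 = 0.040789.
Null standard error: √(0.65·0.35/380) = √0.000598684 = 0.024468.
z = (+)0.040789/0.024468 = 1.667.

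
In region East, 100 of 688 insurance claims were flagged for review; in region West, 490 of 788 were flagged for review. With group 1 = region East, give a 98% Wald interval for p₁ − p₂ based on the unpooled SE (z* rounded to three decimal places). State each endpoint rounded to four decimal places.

p̂₁ = 0.14535, p̂₂ = 0.62183, so the observed difference is -0.47648.
SE = √(0.000180556 + 0.000298424) = √0.000478980 = 0.021886.
The 98% critical value is z* = 2.326. Margin = 2.326·0.021886 = 0.05091.
So the interval runs from -0.5274 to -0.4256.

(-0.5274, -0.4256)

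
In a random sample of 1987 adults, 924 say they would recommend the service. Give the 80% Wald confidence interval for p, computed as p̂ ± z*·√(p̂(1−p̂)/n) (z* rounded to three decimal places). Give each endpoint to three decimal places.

(0.451, 0.479)

The sample proportion is 924/1987 = 0.46502.
Standard error of p̂: √(0.248777/1987) = √0.000125202 = 0.011189.
The 80% critical value is z* = 1.282.
Margin = 1.282·0.011189 = 0.01434.
CI: 0.46502 ± 0.01434 = (0.451, 0.479).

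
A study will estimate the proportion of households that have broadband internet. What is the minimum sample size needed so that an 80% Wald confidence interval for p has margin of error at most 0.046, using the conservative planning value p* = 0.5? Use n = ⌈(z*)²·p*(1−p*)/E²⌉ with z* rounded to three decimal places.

n = 195

z* = 1.282 at the 80% level.
p*(1−p*) = 0.50·0.50 = 0.2500.
Required n before rounding: 1.643524 × 0.2500 / 0.046² = 194.178.
⌈194.178⌉ = 195.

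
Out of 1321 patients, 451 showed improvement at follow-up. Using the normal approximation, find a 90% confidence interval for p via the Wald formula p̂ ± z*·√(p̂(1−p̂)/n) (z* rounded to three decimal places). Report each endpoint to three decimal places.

The sample proportion is 451/1321 = 0.34141.
SE = √(p̂(1−p̂)/n) = √(0.224849/1321) = 0.013046.
z* = 1.645 at the 90% level.
Margin = 1.645·0.013046 = 0.02146.
Interval: 0.34141 ± 0.02146 → (0.320, 0.363).

(0.320, 0.363)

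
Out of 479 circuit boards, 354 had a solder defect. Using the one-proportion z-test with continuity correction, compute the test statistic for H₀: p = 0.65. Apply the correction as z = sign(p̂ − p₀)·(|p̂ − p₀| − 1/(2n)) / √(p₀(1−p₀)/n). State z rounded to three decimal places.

The sample proportion is 354/479 = 0.73904. p̂ − p₀ = 0.089040.
Continuity correction 1/(2n) = 1/958 = 0.001044.
Corrected numerator: |0.089040| − 0.001044 = 0.087996.
Null standard error: √(0.65·0.35/479) = √0.000474948 = 0.021793.
z = +0.087996/0.021793 = 4.038.

z = 4.038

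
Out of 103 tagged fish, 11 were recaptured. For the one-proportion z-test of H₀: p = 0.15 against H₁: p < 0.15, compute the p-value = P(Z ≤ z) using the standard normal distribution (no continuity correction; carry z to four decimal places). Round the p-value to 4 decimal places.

p̂ = 11/103 = 0.10680.
Under H₀, SE = √(p₀(1−p₀)/n) = √(0.15·0.85/103) = √0.001237864 = 0.035183.
Test statistic (full precision, shown to 4 dp): z = (11/103 − 0.15)/SE₀ ≈ -1.2280.
From the standard normal, P(Z ≤ z) = 0.1097.

p-value = 0.1097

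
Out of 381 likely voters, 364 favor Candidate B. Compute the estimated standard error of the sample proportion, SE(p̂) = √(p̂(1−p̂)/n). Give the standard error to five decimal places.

Sample proportion p̂ = 364/381 = 0.95538.
p̂(1−p̂) = 0.95538·0.04462 = 0.042629.
SE = √(0.042629/381) = 0.01058.

SE = 0.01058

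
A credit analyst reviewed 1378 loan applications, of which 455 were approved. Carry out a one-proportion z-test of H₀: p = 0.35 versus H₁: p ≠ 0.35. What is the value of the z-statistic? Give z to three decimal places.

z = -1.542

The sample proportion is 455/1378 = 0.33019.
Null standard error: √(0.35·0.65/1378) = √0.000165094 = 0.012849.
Test statistic: z = -0.01981/0.012849 = -1.542.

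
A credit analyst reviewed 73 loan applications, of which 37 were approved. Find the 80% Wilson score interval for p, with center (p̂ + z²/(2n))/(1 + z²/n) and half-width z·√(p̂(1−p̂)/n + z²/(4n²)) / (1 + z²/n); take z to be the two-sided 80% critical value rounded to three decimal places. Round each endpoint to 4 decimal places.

Here p̂ = 37/73 = 0.50685 and z = 1.282 (z² = 1.643524).
1 + z²/n = 1.022514.
Adjusted center: (0.50685 + z²/(2n))/1.022514 = 0.50670.
Radicand: p̂(1−p̂)/n + z²/(4n²) = 0.003424015 + 0.000077103 = 0.003501118.
Half-width = 1.282·√0.003501118/1.022514 = 0.07419.
CI: 0.50670 ± 0.07419 = (0.4325, 0.5809).

(0.4325, 0.5809)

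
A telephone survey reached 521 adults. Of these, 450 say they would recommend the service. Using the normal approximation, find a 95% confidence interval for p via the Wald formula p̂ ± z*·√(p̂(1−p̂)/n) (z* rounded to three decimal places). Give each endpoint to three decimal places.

(0.834, 0.893)

p̂ = 450/521 = 0.86372.
Standard error of p̂: √(0.117705/521) = √0.000225922 = 0.015031.
z* = 1.960 at the 95% level.
Margin of error: 1.960 × 0.015031 = 0.02946.
Interval: 0.86372 ± 0.02946 → (0.834, 0.893).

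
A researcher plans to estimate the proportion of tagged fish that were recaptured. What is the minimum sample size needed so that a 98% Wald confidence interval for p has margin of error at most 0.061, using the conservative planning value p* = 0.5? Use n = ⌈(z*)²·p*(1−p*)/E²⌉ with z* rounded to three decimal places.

For 98% confidence, z* = 2.326.
p*(1−p*) = 0.2500.
Required n before rounding: 5.410276 × 0.2500 / 0.061² = 363.496.
Rounding up, n = 364.

n = 364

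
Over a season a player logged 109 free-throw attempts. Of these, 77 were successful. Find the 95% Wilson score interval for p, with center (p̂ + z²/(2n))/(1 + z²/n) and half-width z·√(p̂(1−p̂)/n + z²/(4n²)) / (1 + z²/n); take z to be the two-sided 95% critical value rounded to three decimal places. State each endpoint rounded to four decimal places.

Here p̂ = 77/109 = 0.70642 and z = 1.960 (z² = 3.841600).
Denominator 1 + z²/n = 1 + 3.841600/109 = 1.035244.
Center = (0.70642 + 0.017622)/1.035244 = 0.69939.
Radicand: p̂(1−p̂)/n + z²/(4n²) = 0.001902660 + 0.000080835 = 0.001983495.
Half-width = 1.960·√0.001983495/1.035244 = 0.08432.
Interval: 0.69939 ± 0.08432 → (0.6151, 0.7837).

(0.6151, 0.7837)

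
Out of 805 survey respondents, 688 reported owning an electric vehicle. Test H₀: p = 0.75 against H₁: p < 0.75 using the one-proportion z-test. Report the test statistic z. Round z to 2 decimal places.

Sample proportion p̂ = 688/805 = 0.85466.
SE₀ = √(0.75·0.25/805) = 0.015262.
Test statistic: z = 0.10466/0.015262 = 6.86.

z = 6.86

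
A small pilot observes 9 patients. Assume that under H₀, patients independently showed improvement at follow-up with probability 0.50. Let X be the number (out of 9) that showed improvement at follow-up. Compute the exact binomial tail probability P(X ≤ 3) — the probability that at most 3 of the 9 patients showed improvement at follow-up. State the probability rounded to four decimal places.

X is binomial with n = 9 and p = 0.50.
P(X ≤ 3) = C(9,0)·0.50^0·0.50^9 + C(9,1)·0.50^1·0.50^8 + C(9,2)·0.50^2·0.50^7 + C(9,3)·0.50^3·0.50^6.
= 0.001953 + 0.017578 + 0.070312 + 0.164062 = 0.2539.

P = 0.2539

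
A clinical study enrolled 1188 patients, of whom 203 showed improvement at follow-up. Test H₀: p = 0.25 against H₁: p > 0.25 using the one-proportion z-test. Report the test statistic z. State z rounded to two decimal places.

The sample proportion is 203/1188 = 0.17088.
Null standard error: √(0.25·0.75/1188) = √0.000157828 = 0.012563.
z = (0.17088 − 0.25)/0.012563 = -0.07912/0.012563 = -6.30.

z = -6.30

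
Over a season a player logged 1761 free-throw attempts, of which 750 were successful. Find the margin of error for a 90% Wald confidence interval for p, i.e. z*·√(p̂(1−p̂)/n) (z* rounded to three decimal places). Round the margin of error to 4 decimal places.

p̂ = 750/1761 = 0.42589.
SE = √(p̂(1−p̂)/n) = √(0.244508/1761) = 0.011783.
z* = 1.645 at the 90% level.
So ME = 0.0194.

ME = 0.0194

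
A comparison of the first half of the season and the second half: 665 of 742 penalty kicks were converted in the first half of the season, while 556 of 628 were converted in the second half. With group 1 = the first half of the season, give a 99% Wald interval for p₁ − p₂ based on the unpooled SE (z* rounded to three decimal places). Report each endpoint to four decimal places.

p̂₁ = 0.89623, p̂₂ = 0.88535, so the observed difference is 0.01088.
Unpooled SE = √(p̂₁(1−p̂₁)/n₁ + p̂₂(1−p̂₂)/n₂) = √(0.000125343 + 0.000161632) = 0.016940.
For 99% confidence, z* = 2.576. Margin of error = 0.04364.
So the interval runs from -0.0328 to 0.0545.

(-0.0328, 0.0545)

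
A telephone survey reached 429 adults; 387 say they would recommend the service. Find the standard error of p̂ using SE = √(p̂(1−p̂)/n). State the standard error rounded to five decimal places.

The sample proportion is 387/429 = 0.90210.
p̂(1−p̂) = 0.90210·0.09790 = 0.088316.
SE = √(0.088316/429) = 0.01435.

SE = 0.01435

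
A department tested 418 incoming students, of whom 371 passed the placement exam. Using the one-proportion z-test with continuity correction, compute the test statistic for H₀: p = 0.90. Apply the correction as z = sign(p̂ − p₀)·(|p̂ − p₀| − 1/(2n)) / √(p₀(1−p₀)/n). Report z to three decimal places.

With x = 371 successes in n = 418, p̂ = 0.88756. p̂ − p₀ = -0.012440.
Continuity correction 1/(2n) = 1/836 = 0.001196.
Corrected numerator: |-0.012440| − 0.001196 = 0.011244.
SE₀ = √(0.90·0.10/418) = 0.014673.
z = (−)0.011244/0.014673 = -0.766.

z = -0.766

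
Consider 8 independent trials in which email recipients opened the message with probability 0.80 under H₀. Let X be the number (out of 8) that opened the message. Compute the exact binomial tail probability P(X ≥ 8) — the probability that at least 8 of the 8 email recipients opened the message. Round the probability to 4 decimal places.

X is binomial with n = 8 and p = 0.80.
P(X ≥ 8) = C(8,8)·0.80^8·0.20^0.
= 0.167772 = 0.1678.

P = 0.1678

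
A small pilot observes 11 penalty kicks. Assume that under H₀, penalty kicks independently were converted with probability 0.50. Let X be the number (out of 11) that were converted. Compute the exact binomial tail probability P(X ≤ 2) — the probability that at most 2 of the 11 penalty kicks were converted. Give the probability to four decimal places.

P = 0.0327

X ~ Binomial(n=11, p=0.50).
P(X ≤ 2) = C(11,0)·0.50^0·0.50^11 + C(11,1)·0.50^1·0.50^10 + C(11,2)·0.50^2·0.50^9.
= 0.000488 + 0.005371 + 0.026855 = 0.0327.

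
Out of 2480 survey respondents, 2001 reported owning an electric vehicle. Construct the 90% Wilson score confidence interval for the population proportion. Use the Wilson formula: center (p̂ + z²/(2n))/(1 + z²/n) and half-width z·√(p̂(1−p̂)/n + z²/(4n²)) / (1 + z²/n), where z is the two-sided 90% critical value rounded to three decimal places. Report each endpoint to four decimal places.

Here p̂ = 2001/2480 = 0.80685 and z = 1.645 (z² = 2.706025).
1 + z²/n = 1.001091.
Adjusted center: (0.80685 + z²/(2n))/1.001091 = 0.80652.
Radicand: p̂(1−p̂)/n + z²/(4n²) = 0.000062839 + 0.000000110 = 0.000062949.
Half-width = 1.645·√0.000062949/1.001091 = 0.01304.
So the interval runs from 0.7935 to 0.8196.

(0.7935, 0.8196)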